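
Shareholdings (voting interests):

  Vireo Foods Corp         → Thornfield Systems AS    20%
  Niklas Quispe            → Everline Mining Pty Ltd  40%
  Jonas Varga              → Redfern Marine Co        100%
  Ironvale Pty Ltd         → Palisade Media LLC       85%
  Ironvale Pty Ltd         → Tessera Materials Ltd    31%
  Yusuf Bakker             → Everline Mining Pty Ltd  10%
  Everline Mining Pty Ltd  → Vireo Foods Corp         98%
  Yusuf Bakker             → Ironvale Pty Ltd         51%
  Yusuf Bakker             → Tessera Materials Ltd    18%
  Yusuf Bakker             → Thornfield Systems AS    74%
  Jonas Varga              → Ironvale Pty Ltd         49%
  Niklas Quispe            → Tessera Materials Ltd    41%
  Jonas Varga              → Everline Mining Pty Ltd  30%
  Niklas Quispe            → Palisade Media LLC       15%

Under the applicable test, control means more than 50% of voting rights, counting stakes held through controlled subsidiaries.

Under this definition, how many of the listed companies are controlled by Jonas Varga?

Jonas holds 100% of Redfern, so Jonas controls Redfern.
No other company's threshold is met.
Jonas controls 1 company.

1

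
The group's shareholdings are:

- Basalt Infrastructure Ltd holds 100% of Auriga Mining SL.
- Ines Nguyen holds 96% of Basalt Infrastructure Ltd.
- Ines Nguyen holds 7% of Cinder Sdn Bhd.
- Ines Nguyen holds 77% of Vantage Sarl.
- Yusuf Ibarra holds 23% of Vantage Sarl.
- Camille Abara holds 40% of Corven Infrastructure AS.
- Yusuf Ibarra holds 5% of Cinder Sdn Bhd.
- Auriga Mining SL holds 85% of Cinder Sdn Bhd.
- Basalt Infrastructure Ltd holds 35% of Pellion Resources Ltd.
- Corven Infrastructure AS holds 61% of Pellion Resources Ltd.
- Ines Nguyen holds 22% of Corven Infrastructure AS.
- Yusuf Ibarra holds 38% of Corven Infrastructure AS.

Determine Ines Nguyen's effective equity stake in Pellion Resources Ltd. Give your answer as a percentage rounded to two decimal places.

47.02%

Ines reaches Pellion along 2 paths.
Via Corven: 22% × 61% = 13.42%.
Via Basalt: 96% × 35% = 33.6%.
Total: 13.42% + 33.6% = 47.02%.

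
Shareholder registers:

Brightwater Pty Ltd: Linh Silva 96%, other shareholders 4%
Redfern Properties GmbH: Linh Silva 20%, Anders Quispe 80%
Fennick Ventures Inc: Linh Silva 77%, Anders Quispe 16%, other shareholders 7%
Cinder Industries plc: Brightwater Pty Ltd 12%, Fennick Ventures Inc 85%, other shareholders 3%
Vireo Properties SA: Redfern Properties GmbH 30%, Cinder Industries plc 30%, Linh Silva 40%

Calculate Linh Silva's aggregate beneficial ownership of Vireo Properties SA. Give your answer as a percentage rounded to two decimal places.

Linh reaches Vireo along 4 paths.
Via Redfern: 20% × 30% = 6%.
Via Brightwater → Cinder: 96% × 12% × 30% = 3.456%.
Via Fennick → Cinder: 77% × 85% × 30% = 19.635%.
Direct stake: 40% = 40%.
Total: 6% + 3.456% + 19.635% + 40% = 69.091%.
Rounded: 69.09%.

69.09%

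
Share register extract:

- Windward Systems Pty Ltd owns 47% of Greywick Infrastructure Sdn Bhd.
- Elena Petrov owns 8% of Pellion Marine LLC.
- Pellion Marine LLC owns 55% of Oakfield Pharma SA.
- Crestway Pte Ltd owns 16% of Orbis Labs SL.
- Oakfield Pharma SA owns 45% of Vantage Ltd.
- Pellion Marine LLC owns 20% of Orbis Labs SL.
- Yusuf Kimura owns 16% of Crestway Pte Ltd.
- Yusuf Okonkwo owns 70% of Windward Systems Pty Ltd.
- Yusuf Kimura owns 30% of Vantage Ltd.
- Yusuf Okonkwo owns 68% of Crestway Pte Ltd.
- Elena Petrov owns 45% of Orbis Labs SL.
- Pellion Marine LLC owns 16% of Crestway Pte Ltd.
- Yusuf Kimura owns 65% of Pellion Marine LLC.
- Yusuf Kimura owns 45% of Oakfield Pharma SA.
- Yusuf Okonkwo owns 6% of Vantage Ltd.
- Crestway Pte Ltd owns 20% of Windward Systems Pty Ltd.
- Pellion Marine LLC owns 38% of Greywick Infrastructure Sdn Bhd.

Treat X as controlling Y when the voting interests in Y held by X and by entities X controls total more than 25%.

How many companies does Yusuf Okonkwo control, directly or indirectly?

3

Yusuf Okonkwo holds 68% of Crestway, so Yusuf Okonkwo controls Crestway.
Yusuf Okonkwo and Crestway together hold 70% + 20% = 90% of Windward, so Yusuf Okonkwo controls Windward.
Windward holds 47% of Greywick, so Yusuf Okonkwo controls Greywick.
No other company's threshold is met.
Yusuf Okonkwo controls 3 companies.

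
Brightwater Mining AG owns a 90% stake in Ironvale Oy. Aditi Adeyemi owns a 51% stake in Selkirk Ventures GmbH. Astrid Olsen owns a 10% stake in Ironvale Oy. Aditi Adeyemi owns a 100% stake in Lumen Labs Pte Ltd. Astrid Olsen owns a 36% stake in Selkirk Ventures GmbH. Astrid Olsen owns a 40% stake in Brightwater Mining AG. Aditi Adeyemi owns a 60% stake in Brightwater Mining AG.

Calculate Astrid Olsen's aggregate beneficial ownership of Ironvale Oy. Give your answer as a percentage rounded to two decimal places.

46.00%

Astrid reaches Ironvale along 2 paths.
Direct stake: 10% = 10%.
Via Brightwater: 40% × 90% = 36%.
Total: 10% + 36% = 46%.
Rounded: 46.00%.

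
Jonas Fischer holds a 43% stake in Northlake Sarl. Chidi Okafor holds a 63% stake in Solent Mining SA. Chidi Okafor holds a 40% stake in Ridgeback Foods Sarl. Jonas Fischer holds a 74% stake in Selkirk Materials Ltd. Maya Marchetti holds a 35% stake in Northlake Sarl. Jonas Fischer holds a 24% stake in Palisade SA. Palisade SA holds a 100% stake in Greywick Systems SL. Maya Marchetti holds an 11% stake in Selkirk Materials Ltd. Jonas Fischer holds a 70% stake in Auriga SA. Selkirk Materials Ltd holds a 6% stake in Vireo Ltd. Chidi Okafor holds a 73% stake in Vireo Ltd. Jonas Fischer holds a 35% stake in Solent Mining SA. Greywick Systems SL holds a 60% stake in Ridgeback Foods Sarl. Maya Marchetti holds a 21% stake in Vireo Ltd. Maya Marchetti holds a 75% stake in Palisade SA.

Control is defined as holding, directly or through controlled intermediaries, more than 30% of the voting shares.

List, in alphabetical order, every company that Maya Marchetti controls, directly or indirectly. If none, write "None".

Greywick Systems SL, Northlake Sarl, Palisade SA, Ridgeback Foods Sarl

Maya holds 35% of Northlake, so Maya controls Northlake.
Maya holds 75% of Palisade, so Maya controls Palisade.
Palisade holds 100% of Greywick, so Maya controls Greywick.
Greywick holds 60% of Ridgeback, so Maya controls Ridgeback.
No other company's threshold is met.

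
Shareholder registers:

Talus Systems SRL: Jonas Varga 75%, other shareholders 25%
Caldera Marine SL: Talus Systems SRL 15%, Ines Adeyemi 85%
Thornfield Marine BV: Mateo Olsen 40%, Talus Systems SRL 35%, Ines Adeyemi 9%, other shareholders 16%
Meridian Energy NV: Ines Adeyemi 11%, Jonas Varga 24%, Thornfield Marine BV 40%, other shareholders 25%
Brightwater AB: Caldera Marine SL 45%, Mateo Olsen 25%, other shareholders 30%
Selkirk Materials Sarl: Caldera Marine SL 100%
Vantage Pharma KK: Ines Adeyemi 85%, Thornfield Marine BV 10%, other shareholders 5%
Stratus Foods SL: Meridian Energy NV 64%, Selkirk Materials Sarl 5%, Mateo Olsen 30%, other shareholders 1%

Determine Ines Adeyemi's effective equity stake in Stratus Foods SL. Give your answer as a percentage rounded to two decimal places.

13.59%

Ines reaches Stratus along 3 paths.
Via Meridian: 11% × 64% = 7.04%.
Via Thornfield → Meridian: 9% × 40% × 64% = 2.304%.
Via Caldera → Selkirk: 85% × 100% × 5% = 4.25%.
Total: 7.04% + 2.304% + 4.25% = 13.594%.
Rounded: 13.59%.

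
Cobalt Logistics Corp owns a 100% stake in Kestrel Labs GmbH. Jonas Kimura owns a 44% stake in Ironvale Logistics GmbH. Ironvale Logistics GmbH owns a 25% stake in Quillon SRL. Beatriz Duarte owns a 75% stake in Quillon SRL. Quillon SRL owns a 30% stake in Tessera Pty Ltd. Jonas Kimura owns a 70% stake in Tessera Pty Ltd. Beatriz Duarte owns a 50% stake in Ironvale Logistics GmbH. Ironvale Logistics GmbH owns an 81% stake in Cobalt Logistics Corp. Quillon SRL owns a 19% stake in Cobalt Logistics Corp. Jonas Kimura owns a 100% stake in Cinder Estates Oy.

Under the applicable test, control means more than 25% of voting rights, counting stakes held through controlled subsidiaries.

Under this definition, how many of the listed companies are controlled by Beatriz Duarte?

5

Beatriz holds 50% of Ironvale, so Beatriz controls Ironvale.
Ironvale and Beatriz together hold 25% + 75% = 100% of Quillon, so Beatriz controls Quillon.
Quillon holds 30% of Tessera, so Beatriz controls Tessera.
Ironvale and Quillon together hold 81% + 19% = 100% of Cobalt, so Beatriz controls Cobalt.
Cobalt holds 100% of Kestrel, so Beatriz controls Kestrel.
No other company's threshold is met.
Beatriz controls 5 companies.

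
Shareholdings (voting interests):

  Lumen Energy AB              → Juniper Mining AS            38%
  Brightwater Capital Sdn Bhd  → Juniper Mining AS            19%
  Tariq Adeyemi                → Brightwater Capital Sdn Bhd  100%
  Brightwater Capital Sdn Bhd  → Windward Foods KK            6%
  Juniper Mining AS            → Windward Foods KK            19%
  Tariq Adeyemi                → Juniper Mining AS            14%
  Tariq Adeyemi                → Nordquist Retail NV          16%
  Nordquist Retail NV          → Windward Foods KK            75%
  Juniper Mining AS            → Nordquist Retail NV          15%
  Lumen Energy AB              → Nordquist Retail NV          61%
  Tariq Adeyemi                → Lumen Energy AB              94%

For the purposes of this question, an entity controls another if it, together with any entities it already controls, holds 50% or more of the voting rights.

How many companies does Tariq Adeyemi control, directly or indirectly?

5

Tariq holds 94% of Lumen, so Tariq controls Lumen.
Tariq holds 100% of Brightwater, so Tariq controls Brightwater.
Lumen and Brightwater and Tariq together hold 38% + 19% + 14% = 71% of Juniper, so Tariq controls Juniper.
Lumen and Juniper and Tariq together hold 61% + 15% + 16% = 92% of Nordquist, so Tariq controls Nordquist.
Juniper and Nordquist and Brightwater together hold 19% + 75% + 6% = 100% of Windward, so Tariq controls Windward.
Tariq controls 5 companies.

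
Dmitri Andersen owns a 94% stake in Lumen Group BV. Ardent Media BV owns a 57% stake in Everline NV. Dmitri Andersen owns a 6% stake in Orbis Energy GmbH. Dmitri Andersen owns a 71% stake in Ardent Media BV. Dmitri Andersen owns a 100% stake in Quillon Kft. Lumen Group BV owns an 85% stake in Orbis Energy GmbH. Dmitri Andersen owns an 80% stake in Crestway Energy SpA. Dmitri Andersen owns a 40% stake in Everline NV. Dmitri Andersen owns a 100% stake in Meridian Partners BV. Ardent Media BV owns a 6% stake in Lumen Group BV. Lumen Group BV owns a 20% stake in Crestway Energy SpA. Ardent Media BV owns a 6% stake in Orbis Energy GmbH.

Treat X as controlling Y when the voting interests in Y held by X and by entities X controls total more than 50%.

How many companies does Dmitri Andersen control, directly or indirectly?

7

Dmitri holds 71% of Ardent, so Dmitri controls Ardent.
Dmitri and Ardent together hold 94% + 6% = 100% of Lumen, so Dmitri controls Lumen.
Dmitri holds 100% of Quillon, so Dmitri controls Quillon.
Dmitri holds 100% of Meridian, so Dmitri controls Meridian.
Dmitri and Lumen and Ardent together hold 6% + 85% + 6% = 97% of Orbis, so Dmitri controls Orbis.
Dmitri and Lumen together hold 80% + 20% = 100% of Crestway, so Dmitri controls Crestway.
Dmitri and Ardent together hold 40% + 57% = 97% of Everline, so Dmitri controls Everline.
Dmitri controls 7 companies.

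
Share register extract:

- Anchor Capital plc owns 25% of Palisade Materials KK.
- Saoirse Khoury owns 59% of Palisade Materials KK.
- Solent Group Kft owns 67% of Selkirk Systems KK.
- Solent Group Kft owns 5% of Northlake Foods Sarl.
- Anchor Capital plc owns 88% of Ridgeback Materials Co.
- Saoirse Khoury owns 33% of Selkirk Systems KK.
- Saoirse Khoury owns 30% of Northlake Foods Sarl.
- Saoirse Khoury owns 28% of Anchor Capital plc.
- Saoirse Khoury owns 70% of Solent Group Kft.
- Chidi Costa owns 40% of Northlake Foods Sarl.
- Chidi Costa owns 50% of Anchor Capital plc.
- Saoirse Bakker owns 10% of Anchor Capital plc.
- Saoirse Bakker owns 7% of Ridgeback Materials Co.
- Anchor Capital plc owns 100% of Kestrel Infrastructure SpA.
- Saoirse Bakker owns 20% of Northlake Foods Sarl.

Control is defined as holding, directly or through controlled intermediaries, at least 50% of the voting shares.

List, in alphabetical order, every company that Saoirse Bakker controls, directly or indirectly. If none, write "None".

None

Saoirse Bakker's largest direct stake is 20% in Northlake, which does not meet the threshold.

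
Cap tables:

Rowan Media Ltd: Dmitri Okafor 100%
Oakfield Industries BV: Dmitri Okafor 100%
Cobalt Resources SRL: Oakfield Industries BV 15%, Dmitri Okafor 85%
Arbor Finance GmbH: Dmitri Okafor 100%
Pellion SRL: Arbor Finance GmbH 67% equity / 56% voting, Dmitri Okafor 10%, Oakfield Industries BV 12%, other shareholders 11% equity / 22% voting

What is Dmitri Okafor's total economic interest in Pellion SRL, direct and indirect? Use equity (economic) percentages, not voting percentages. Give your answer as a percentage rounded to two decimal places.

89.00%

Dmitri reaches Pellion along 3 paths.
Via Arbor: 100% × 67% = 67%.
Direct stake: 10% = 10%.
Via Oakfield: 100% × 12% = 12%.
Total: 67% + 10% + 12% = 89%.
Rounded: 89.00%.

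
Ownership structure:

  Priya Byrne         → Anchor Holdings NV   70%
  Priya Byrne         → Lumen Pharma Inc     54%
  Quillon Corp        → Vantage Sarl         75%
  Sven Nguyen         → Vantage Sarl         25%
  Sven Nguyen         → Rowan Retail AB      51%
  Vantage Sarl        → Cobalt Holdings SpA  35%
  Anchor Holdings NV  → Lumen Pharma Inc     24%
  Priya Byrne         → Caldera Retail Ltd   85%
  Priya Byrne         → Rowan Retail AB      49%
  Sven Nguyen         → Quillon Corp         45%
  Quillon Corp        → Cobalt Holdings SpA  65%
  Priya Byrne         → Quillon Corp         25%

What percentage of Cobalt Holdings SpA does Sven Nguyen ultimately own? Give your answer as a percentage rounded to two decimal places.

Sven reaches Cobalt along 3 paths.
Via Vantage: 25% × 35% = 8.75%.
Via Quillon → Vantage: 45% × 75% × 35% = 11.8125%.
Via Quillon: 45% × 65% = 29.25%.
Total: 8.75% + 11.8125% + 29.25% = 49.8125%.
Rounded: 49.81%.

49.81%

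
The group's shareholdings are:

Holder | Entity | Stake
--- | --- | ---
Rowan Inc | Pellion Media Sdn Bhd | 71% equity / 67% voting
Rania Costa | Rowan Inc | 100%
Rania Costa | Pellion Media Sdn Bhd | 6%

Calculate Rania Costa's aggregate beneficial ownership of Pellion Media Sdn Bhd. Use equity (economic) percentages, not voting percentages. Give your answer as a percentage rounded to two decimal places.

Rania reaches Pellion along 2 paths.
Via Rowan: 100% × 71% = 71%.
Direct stake: 6% = 6%.
Total: 71% + 6% = 77%.
Rounded: 77.00%.

77.00%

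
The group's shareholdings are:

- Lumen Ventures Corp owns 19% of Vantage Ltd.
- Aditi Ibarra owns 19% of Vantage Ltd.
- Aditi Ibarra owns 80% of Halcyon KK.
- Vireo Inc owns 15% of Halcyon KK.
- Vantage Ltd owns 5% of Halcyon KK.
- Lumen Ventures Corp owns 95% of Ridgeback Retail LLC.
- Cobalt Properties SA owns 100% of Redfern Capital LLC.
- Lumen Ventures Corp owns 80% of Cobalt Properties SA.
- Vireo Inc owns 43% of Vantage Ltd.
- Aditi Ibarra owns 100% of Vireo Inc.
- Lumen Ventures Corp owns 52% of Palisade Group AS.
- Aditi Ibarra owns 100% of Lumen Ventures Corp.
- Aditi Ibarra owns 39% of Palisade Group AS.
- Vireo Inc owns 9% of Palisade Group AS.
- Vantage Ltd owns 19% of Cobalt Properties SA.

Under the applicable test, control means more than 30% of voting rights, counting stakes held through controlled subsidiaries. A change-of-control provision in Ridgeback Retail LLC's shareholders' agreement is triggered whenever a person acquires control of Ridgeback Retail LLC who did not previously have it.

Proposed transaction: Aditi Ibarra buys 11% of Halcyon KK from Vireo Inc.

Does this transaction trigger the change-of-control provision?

The purchase adds only to Aditi's holdings (Vireo's stake shrinks), so Aditi is the only person who could newly come to control Ridgeback.
Aditi holds 100% of Lumen, so Aditi controls Lumen.
Lumen holds 95% of Ridgeback, so Aditi controls Ridgeback.
So Aditi already controls Ridgeback before the transaction.
After the purchase, Aditi's direct stake in Halcyon rises to 80% + 11% = 91%, and Vireo's stake falls to 4%.
Aditi controlled Ridgeback already, so this is not a new person acquiring control; every other person's position is unchanged or reduced.
No new person acquires control, so the clause is not triggered.

No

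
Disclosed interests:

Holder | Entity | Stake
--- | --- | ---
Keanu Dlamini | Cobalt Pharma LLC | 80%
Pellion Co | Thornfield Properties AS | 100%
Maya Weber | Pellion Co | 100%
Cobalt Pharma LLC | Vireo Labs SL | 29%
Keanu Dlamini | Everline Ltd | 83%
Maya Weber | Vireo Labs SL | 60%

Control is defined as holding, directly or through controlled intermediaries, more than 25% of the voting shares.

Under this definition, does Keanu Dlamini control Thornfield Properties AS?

Keanu holds 83% of Everline, so Keanu controls Everline.
Keanu holds 80% of Cobalt, so Keanu controls Cobalt.
Cobalt holds 29% of Vireo, so Keanu controls Vireo.
Neither Keanu nor any entity Keanu controls holds any voting interest in Thornfield.
So Keanu does not control Thornfield.

No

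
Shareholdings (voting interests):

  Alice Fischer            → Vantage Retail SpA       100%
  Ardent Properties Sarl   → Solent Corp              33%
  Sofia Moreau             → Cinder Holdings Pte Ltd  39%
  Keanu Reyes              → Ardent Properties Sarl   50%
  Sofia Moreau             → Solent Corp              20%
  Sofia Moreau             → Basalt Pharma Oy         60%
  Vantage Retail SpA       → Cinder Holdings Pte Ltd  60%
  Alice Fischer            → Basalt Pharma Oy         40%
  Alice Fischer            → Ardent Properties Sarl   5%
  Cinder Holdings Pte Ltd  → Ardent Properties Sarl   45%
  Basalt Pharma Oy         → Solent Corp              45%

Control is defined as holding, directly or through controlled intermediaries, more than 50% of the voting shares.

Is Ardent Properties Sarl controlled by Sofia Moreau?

No

Sofia holds 60% of Basalt, so Sofia controls Basalt.
Basalt and Sofia together hold 45% + 20% = 65% of Solent, so Sofia controls Solent.
Neither Sofia nor any entity Sofia controls holds any voting interest in Ardent.
So Sofia does not control Ardent.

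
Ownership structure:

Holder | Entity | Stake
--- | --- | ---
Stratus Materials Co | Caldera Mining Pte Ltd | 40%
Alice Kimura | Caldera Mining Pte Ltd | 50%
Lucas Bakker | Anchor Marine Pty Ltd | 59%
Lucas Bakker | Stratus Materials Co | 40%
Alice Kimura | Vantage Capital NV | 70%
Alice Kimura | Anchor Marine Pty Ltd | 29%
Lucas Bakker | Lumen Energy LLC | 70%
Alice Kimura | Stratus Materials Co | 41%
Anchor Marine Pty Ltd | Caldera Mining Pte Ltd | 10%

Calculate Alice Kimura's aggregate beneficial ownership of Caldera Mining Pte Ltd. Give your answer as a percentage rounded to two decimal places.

Alice reaches Caldera along 3 paths.
Direct stake: 50% = 50%.
Via Stratus: 41% × 40% = 16.4%.
Via Anchor: 29% × 10% = 2.9%.
Total: 50% + 16.4% + 2.9% = 69.3%.
Rounded: 69.30%.

69.30%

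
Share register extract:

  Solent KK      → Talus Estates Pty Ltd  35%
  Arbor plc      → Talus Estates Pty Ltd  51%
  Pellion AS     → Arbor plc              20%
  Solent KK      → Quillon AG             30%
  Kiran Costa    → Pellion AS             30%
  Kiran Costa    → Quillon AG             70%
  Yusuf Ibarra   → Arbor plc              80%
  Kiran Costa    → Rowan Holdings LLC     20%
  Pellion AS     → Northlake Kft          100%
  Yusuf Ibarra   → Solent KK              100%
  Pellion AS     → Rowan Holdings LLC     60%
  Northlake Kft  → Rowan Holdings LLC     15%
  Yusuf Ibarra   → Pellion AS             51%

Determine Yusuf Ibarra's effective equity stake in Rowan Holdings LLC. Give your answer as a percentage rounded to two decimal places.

38.25%

Yusuf reaches Rowan along 2 paths.
Via Pellion → Northlake: 51% × 100% × 15% = 7.65%.
Via Pellion: 51% × 60% = 30.6%.
Total: 7.65% + 30.6% = 38.25%.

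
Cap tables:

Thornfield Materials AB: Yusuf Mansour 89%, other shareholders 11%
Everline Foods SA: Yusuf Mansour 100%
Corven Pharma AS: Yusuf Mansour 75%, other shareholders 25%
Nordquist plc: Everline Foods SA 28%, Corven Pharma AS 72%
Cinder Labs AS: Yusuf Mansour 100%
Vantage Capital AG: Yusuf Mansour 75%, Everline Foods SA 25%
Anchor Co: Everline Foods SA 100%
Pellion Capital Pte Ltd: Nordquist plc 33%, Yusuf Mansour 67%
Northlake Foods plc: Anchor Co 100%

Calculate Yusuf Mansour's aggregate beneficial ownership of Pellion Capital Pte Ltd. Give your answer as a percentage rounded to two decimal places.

Yusuf reaches Pellion along 3 paths.
Via Everline → Nordquist: 100% × 28% × 33% = 9.24%.
Via Corven → Nordquist: 75% × 72% × 33% = 17.82%.
Direct stake: 67% = 67%.
Total: 9.24% + 17.82% + 67% = 94.06%.

94.06%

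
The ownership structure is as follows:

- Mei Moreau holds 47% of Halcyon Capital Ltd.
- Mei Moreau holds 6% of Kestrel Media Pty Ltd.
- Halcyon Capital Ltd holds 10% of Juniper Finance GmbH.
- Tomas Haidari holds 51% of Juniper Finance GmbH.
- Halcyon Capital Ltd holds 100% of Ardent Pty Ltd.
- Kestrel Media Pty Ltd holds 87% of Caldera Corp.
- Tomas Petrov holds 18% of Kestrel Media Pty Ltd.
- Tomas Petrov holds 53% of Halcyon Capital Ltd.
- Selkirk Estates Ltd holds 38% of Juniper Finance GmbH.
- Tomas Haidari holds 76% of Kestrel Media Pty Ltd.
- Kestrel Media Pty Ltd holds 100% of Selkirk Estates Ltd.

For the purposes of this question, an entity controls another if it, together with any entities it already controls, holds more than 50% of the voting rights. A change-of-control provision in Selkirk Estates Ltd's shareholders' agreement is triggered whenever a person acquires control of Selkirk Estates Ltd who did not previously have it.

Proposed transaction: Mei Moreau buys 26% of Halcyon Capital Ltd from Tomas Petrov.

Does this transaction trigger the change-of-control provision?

The purchase adds only to Mei's holdings (Tomas Petrov's stake shrinks), so Mei is the only person who could newly come to control Selkirk.
Mei's largest direct stake is 47% in Halcyon, which does not meet the threshold, so Mei controls no company.
Neither Mei nor any entity Mei controls holds any voting interest in Selkirk.
So before the transaction, Mei does not control Selkirk.
After the purchase, Mei's direct stake in Halcyon rises to 47% + 26% = 73%, and Tomas Petrov's stake falls to 27%.
Mei holds 73% of Halcyon, so Mei controls Halcyon.
Halcyon holds 100% of Ardent, so Mei controls Ardent.
After the transaction, neither Mei nor any entity Mei controls holds a voting interest in Selkirk, so Mei still does not control it.
No new person acquires control, so the clause is not triggered.

No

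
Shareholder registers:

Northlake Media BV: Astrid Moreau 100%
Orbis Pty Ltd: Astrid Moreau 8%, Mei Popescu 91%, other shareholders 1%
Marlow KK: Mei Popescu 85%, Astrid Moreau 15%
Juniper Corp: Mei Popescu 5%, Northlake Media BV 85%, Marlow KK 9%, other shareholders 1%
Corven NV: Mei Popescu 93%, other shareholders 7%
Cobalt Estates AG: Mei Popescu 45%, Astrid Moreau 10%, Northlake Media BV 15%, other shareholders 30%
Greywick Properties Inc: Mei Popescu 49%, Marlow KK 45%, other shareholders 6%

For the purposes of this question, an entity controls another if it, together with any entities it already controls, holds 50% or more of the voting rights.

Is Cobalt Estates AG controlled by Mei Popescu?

No

Mei holds 91% of Orbis, so Mei controls Orbis.
Mei holds 85% of Marlow, so Mei controls Marlow.
Mei holds 93% of Corven, so Mei controls Corven.
Mei and Marlow together hold 49% + 45% = 94% of Greywick, so Mei controls Greywick.
In Cobalt, Mei's side holds only 45%, not ≥ 50%.
So Mei does not control Cobalt.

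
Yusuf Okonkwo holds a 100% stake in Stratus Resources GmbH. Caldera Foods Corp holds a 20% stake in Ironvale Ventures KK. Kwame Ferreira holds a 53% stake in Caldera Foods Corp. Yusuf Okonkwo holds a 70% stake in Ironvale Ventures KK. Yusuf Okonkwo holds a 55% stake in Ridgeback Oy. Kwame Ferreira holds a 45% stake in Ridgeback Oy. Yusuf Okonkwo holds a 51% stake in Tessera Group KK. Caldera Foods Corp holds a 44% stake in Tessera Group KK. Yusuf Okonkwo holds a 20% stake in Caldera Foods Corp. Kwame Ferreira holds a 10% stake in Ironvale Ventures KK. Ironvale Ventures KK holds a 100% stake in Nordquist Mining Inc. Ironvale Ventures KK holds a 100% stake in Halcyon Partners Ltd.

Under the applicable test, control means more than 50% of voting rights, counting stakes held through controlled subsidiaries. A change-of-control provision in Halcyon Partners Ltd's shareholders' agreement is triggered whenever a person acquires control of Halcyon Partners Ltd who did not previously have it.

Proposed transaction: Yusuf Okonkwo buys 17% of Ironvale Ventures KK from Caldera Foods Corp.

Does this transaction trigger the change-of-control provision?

The purchase adds only to Yusuf's holdings (Caldera's stake shrinks), so Yusuf is the only person who could newly come to control Halcyon.
Yusuf holds 70% of Ironvale, so Yusuf controls Ironvale.
Ironvale holds 100% of Halcyon, so Yusuf controls Halcyon.
So Yusuf already controls Halcyon before the transaction.
After the purchase, Yusuf's direct stake in Ironvale rises to 70% + 17% = 87%, and Caldera's stake falls to 3%.
Yusuf controlled Halcyon already, so this is not a new person acquiring control; every other person's position is unchanged or reduced.
No new person acquires control, so the clause is not triggered.

No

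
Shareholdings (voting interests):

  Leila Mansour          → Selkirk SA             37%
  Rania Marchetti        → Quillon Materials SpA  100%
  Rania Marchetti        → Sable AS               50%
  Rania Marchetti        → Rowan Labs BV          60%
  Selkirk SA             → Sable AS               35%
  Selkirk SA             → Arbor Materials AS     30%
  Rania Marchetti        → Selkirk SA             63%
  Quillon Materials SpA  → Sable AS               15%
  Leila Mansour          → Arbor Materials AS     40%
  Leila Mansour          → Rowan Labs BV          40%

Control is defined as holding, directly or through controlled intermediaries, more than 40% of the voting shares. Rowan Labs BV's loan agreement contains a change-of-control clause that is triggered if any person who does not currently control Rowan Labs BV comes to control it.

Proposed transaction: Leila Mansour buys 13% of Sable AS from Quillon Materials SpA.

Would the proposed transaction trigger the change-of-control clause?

The purchase adds only to Leila's holdings (Quillon's stake shrinks), so Leila is the only person who could newly come to control Rowan.
Leila's largest direct stake is 40% in Arbor, which does not meet the threshold, so Leila controls no company.
In Rowan, Leila's side holds only 40%, not > 40%.
So before the transaction, Leila does not control Rowan.
After the purchase, Leila holds 13% of Sable directly, and Quillon's stake falls to 2%.
Leila's side now holds 13% of Sable, not > 40%, so Leila still does not control Sable.
After the transaction, Leila's side holds 40% of Rowan, not > 40%, so Leila still does not control Rowan.
No new person acquires control, so the clause is not triggered.

No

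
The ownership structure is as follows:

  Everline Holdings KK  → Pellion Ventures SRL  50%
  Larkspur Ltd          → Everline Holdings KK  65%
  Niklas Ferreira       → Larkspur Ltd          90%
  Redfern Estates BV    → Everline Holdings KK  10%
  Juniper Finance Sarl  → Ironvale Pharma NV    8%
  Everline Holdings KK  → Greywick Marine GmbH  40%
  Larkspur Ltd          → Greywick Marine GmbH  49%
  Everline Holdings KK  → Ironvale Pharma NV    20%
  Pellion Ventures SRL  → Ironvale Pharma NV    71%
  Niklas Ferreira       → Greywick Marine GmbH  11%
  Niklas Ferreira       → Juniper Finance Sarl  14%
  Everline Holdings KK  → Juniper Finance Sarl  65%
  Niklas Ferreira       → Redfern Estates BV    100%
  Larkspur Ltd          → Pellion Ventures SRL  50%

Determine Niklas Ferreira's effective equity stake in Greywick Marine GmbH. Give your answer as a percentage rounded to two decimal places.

82.50%

Niklas reaches Greywick along 4 paths.
Via Larkspur: 90% × 49% = 44.1%.
Direct stake: 11% = 11%.
Via Redfern → Everline: 100% × 10% × 40% = 4%.
Via Larkspur → Everline: 90% × 65% × 40% = 23.4%.
Total: 44.1% + 11% + 4% + 23.4% = 82.5%.
Rounded: 82.50%.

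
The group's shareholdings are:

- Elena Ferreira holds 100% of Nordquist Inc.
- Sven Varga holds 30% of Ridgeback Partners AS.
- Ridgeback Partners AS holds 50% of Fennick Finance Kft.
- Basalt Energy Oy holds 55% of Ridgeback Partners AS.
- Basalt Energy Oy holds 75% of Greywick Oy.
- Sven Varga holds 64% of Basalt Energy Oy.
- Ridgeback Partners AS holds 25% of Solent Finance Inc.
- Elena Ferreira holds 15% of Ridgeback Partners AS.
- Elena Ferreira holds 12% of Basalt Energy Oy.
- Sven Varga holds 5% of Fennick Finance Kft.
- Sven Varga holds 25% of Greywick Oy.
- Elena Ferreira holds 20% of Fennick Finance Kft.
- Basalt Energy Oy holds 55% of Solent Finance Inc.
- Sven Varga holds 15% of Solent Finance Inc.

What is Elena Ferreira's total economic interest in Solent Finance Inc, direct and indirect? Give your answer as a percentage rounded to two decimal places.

Elena reaches Solent along 3 paths.
Via Ridgeback: 15% × 25% = 3.75%.
Via Basalt → Ridgeback: 12% × 55% × 25% = 1.65%.
Via Basalt: 12% × 55% = 6.6%.
Total: 3.75% + 1.65% + 6.6% = 12%.
Rounded: 12.00%.

12.00%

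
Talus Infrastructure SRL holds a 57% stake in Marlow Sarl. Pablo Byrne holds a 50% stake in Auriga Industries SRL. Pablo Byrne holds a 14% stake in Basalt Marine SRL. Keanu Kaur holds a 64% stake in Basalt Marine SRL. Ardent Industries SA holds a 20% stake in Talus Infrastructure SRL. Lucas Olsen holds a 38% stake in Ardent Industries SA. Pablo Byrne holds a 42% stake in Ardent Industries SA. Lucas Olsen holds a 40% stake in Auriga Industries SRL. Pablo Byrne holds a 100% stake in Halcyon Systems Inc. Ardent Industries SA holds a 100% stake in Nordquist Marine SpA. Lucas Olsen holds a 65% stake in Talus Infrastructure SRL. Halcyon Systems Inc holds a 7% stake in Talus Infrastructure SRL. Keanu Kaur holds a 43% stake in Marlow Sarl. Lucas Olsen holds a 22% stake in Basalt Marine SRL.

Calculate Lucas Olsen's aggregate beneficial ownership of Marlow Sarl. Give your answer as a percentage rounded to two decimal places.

Lucas reaches Marlow along 2 paths.
Via Talus: 65% × 57% = 37.05%.
Via Ardent → Talus: 38% × 20% × 57% = 4.332%.
Total: 37.05% + 4.332% = 41.382%.
Rounded: 41.38%.

41.38%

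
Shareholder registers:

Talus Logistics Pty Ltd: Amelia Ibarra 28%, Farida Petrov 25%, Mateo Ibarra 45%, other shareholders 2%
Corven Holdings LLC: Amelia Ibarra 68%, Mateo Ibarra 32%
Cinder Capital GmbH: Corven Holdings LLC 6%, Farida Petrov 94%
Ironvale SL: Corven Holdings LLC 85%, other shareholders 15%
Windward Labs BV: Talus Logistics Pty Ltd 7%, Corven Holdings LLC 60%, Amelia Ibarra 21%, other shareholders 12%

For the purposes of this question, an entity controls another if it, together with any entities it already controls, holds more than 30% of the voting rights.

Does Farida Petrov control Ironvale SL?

No

Farida holds 94% of Cinder, so Farida controls Cinder.
Neither Farida nor any entity Farida controls holds any voting interest in Ironvale.
So Farida does not control Ironvale.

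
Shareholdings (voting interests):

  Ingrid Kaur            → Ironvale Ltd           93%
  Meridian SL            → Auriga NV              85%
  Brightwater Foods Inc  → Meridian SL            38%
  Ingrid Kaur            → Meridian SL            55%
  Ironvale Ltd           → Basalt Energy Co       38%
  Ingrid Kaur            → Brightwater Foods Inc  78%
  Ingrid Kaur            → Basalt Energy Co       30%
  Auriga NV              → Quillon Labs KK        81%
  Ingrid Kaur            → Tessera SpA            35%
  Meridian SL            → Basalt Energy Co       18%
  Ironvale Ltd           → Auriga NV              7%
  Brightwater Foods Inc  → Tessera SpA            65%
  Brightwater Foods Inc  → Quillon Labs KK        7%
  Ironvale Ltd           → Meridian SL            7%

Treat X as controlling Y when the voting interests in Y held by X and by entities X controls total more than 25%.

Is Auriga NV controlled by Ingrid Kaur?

Ingrid holds 93% of Ironvale, so Ingrid controls Ironvale.
Ingrid holds 78% of Brightwater, so Ingrid controls Brightwater.
Brightwater and Ingrid and Ironvale together hold 38% + 55% + 7% = 100% of Meridian, so Ingrid controls Meridian.
Meridian and Ironvale together hold 85% + 7% = 92% of Auriga, so Ingrid controls Auriga.

Yes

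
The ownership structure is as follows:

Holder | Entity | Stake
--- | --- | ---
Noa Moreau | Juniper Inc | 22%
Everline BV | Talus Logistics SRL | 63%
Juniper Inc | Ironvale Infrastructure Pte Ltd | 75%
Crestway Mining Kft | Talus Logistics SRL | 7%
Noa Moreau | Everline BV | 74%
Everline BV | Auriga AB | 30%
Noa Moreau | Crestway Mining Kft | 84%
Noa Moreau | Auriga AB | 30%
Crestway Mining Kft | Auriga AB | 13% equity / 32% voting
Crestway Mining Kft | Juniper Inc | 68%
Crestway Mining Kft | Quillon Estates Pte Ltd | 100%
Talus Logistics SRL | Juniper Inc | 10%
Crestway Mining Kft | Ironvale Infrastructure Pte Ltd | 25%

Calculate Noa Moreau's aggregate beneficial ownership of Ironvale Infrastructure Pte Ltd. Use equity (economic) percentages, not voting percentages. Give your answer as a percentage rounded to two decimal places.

Noa reaches Ironvale along 5 paths.
Via Crestway: 84% × 25% = 21%.
Via Crestway → Juniper: 84% × 68% × 75% = 42.84%.
Via Crestway → Talus → Juniper: 84% × 7% × 10% × 75% = 0.441%.
Via Everline → Talus → Juniper: 74% × 63% × 10% × 75% = 3.4965%.
Via Juniper: 22% × 75% = 16.5%.
Total: 21% + 42.84% + 0.441% + 3.4965% + 16.5% = 84.2775%.
Rounded: 84.28%.

84.28%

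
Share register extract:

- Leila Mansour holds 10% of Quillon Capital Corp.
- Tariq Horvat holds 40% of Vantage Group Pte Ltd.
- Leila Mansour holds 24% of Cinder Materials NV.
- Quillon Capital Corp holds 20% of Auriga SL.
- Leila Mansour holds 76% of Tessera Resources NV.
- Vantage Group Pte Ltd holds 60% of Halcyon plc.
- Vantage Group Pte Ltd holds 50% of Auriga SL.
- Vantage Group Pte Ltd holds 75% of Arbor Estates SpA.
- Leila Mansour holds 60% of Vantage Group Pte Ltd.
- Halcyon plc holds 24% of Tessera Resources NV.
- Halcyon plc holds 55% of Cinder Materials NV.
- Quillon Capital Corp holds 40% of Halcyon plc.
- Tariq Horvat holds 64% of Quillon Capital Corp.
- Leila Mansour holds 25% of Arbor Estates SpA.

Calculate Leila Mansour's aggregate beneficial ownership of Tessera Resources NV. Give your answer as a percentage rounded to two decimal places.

Leila reaches Tessera along 3 paths.
Via Vantage → Halcyon: 60% × 60% × 24% = 8.64%.
Via Quillon → Halcyon: 10% × 40% × 24% = 0.96%.
Direct stake: 76% = 76%.
Total: 8.64% + 0.96% + 76% = 85.6%.
Rounded: 85.60%.

85.60%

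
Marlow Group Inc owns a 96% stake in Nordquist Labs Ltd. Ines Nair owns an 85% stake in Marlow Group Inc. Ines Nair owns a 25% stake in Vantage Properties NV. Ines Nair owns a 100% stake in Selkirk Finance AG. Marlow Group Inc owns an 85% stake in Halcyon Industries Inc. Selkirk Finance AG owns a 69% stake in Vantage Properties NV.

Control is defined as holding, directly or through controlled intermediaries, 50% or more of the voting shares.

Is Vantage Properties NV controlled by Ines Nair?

Yes

Ines holds 100% of Selkirk, so Ines controls Selkirk.
Ines and Selkirk together hold 25% + 69% = 94% of Vantage, so Ines controls Vantage.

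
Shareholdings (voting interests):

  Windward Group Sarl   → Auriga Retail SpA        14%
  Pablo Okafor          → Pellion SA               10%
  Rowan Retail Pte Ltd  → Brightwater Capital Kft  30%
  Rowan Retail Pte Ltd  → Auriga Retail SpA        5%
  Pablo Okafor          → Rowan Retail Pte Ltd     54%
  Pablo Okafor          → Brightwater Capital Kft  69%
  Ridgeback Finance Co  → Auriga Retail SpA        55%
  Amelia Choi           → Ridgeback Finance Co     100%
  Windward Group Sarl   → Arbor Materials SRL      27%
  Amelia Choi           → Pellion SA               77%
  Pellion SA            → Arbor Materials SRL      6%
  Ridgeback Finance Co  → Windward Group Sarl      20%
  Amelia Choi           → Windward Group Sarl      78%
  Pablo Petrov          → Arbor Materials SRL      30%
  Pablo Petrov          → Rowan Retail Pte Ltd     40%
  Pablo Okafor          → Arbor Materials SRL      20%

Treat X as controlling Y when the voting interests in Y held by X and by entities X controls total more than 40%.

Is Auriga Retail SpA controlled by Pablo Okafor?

No

Pablo Okafor holds 54% of Rowan, so Pablo Okafor controls Rowan.
Rowan and Pablo Okafor together hold 30% + 69% = 99% of Brightwater, so Pablo Okafor controls Brightwater.
In Auriga, Pablo Okafor's side holds only 5%, not > 40%.
So Pablo Okafor does not control Auriga.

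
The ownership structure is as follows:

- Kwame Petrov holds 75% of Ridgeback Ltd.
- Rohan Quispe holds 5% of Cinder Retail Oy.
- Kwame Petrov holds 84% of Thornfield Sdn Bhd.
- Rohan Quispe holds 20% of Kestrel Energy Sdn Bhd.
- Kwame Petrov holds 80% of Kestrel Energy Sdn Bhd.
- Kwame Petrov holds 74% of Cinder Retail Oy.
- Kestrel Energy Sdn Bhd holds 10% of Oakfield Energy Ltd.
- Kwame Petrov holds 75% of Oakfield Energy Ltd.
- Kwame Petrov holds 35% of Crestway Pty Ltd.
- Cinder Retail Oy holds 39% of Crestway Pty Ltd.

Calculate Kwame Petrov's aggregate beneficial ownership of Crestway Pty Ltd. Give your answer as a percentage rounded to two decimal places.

63.86%

Kwame reaches Crestway along 2 paths.
Via Cinder: 74% × 39% = 28.86%.
Direct stake: 35% = 35%.
Total: 28.86% + 35% = 63.86%.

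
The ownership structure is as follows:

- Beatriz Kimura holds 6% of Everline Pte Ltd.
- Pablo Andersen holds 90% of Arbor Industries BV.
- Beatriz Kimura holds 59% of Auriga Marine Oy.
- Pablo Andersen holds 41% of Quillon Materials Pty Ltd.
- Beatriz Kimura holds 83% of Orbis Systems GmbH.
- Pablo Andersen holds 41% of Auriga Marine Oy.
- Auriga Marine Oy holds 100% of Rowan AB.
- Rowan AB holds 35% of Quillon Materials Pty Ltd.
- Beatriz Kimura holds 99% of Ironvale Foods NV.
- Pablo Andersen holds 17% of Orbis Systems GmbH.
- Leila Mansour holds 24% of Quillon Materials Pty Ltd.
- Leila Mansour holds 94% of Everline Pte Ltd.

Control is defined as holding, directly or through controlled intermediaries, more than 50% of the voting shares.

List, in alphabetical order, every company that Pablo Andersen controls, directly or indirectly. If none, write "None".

Arbor Industries BV

Pablo holds 90% of Arbor, so Pablo controls Arbor.
No other company's threshold is met.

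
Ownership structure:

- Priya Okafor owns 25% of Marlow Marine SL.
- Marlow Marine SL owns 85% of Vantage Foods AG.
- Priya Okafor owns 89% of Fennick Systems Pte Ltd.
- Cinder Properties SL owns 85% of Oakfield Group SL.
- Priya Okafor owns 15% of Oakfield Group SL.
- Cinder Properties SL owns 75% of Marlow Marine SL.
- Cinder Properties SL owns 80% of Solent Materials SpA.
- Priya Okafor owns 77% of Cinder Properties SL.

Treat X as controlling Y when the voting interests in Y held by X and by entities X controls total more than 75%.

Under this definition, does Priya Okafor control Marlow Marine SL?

Priya holds 77% of Cinder, so Priya controls Cinder.
Priya and Cinder together hold 25% + 75% = 100% of Marlow, so Priya controls Marlow.

Yes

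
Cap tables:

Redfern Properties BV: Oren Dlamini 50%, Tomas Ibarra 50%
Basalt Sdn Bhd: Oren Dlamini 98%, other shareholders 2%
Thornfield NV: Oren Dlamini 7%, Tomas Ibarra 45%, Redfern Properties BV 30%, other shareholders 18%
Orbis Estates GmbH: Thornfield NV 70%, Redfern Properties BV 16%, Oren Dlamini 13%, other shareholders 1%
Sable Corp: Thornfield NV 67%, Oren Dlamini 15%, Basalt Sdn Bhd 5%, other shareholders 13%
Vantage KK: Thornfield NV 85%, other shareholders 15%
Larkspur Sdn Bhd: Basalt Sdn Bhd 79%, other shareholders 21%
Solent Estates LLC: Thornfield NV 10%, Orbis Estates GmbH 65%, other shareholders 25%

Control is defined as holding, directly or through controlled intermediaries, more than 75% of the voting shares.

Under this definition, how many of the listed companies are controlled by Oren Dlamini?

Oren holds 98% of Basalt, so Oren controls Basalt.
Basalt holds 79% of Larkspur, so Oren controls Larkspur.
No other company's threshold is met.
Oren controls 2 companies.

2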